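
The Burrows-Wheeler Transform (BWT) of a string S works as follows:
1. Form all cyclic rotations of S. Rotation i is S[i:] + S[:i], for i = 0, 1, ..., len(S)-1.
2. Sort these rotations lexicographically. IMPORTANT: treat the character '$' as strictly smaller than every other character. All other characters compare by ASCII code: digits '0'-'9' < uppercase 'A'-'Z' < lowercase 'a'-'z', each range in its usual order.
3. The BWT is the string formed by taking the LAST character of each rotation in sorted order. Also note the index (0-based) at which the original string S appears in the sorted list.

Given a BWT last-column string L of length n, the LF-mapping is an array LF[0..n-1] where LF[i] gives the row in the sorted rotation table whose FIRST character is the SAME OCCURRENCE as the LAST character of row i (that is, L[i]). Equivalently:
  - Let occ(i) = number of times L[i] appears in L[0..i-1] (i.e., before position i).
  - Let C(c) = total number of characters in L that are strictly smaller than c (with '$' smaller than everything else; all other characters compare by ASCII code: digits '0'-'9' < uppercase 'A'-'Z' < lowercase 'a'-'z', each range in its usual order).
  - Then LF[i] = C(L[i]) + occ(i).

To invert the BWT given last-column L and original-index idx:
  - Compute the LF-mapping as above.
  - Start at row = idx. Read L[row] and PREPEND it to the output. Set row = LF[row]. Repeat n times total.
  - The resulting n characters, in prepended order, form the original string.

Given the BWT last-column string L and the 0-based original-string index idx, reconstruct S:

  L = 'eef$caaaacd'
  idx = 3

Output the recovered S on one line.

LF mapping: 8 9 10 0 5 1 2 3 4 6 7
Walk LF starting at row 3, prepending L[row]:
  step 1: row=3, L[3]='$', prepend. Next row=LF[3]=0
  step 2: row=0, L[0]='e', prepend. Next row=LF[0]=8
  step 3: row=8, L[8]='a', prepend. Next row=LF[8]=4
  step 4: row=4, L[4]='c', prepend. Next row=LF[4]=5
  step 5: row=5, L[5]='a', prepend. Next row=LF[5]=1
  step 6: row=1, L[1]='e', prepend. Next row=LF[1]=9
  step 7: row=9, L[9]='c', prepend. Next row=LF[9]=6
  step 8: row=6, L[6]='a', prepend. Next row=LF[6]=2
  step 9: row=2, L[2]='f', prepend. Next row=LF[2]=10
  step 10: row=10, L[10]='d', prepend. Next row=LF[10]=7
  step 11: row=7, L[7]='a', prepend. Next row=LF[7]=3
Reversed output: adfaceacae$

Answer: adfaceacae$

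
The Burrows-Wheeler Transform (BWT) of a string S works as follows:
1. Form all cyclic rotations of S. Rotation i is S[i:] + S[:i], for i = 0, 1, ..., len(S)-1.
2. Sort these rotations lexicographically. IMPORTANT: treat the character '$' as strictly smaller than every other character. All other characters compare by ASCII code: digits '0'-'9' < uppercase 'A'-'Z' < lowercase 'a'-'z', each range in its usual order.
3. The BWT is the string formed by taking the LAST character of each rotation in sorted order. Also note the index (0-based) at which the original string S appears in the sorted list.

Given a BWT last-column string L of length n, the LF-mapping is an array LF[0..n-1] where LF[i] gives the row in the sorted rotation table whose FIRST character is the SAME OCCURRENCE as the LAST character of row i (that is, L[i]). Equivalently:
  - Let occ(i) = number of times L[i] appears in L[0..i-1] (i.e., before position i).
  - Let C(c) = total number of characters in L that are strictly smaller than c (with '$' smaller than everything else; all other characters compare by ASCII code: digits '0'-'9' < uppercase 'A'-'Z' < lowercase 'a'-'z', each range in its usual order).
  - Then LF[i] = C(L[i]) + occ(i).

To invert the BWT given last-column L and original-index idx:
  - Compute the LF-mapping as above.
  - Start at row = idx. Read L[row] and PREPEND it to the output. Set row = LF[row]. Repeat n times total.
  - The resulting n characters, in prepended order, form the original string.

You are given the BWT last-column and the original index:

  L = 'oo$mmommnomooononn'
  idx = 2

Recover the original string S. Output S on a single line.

LF mapping: 10 11 0 1 2 12 3 4 6 13 5 14 15 16 7 17 8 9
Walk LF starting at row 2, prepending L[row]:
  step 1: row=2, L[2]='$', prepend. Next row=LF[2]=0
  step 2: row=0, L[0]='o', prepend. Next row=LF[0]=10
  step 3: row=10, L[10]='m', prepend. Next row=LF[10]=5
  step 4: row=5, L[5]='o', prepend. Next row=LF[5]=12
  step 5: row=12, L[12]='o', prepend. Next row=LF[12]=15
  step 6: row=15, L[15]='o', prepend. Next row=LF[15]=17
  step 7: row=17, L[17]='n', prepend. Next row=LF[17]=9
  step 8: row=9, L[9]='o', prepend. Next row=LF[9]=13
  step 9: row=13, L[13]='o', prepend. Next row=LF[13]=16
  step 10: row=16, L[16]='n', prepend. Next row=LF[16]=8
  step 11: row=8, L[8]='n', prepend. Next row=LF[8]=6
  step 12: row=6, L[6]='m', prepend. Next row=LF[6]=3
  step 13: row=3, L[3]='m', prepend. Next row=LF[3]=1
  step 14: row=1, L[1]='o', prepend. Next row=LF[1]=11
  step 15: row=11, L[11]='o', prepend. Next row=LF[11]=14
  step 16: row=14, L[14]='n', prepend. Next row=LF[14]=7
  step 17: row=7, L[7]='m', prepend. Next row=LF[7]=4
  step 18: row=4, L[4]='m', prepend. Next row=LF[4]=2
Reversed output: mmnoommnnoonooomo$

Answer: mmnoommnnoonooomo$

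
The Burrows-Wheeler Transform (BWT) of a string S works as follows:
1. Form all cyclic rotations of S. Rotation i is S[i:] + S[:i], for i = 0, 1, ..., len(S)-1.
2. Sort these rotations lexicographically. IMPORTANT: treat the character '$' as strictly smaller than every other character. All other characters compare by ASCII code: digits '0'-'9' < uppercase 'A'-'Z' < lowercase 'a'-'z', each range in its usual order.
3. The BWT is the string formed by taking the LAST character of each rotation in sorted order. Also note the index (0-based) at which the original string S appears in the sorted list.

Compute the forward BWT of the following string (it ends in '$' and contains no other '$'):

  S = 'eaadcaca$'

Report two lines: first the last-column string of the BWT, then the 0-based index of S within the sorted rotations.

Answer: acecaada$
8

Derivation:
All 9 rotations (rotation i = S[i:]+S[:i]):
  rot[0] = eaadcaca$
  rot[1] = aadcaca$e
  rot[2] = adcaca$ea
  rot[3] = dcaca$eaa
  rot[4] = caca$eaad
  rot[5] = aca$eaadc
  rot[6] = ca$eaadca
  rot[7] = a$eaadcac
  rot[8] = $eaadcaca
Sorted (with $ < everything):
  sorted[0] = $eaadcaca  (last char: 'a')
  sorted[1] = a$eaadcac  (last char: 'c')
  sorted[2] = aadcaca$e  (last char: 'e')
  sorted[3] = aca$eaadc  (last char: 'c')
  sorted[4] = adcaca$ea  (last char: 'a')
  sorted[5] = ca$eaadca  (last char: 'a')
  sorted[6] = caca$eaad  (last char: 'd')
  sorted[7] = dcaca$eaa  (last char: 'a')
  sorted[8] = eaadcaca$  (last char: '$')
Last column: acecaada$
Original string S is at sorted index 8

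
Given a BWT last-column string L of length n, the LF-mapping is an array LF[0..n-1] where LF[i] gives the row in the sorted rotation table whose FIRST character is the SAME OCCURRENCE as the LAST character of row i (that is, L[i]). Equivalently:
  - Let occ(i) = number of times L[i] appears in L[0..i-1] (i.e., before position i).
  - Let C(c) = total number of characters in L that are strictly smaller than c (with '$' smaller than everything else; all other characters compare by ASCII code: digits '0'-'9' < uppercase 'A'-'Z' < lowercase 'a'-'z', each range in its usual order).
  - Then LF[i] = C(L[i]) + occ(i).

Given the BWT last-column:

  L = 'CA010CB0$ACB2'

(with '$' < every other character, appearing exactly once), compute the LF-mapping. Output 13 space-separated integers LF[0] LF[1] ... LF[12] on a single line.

Answer: 10 6 1 4 2 11 8 3 0 7 12 9 5

Derivation:
Char counts: '$':1, '0':3, '1':1, '2':1, 'A':2, 'B':2, 'C':3
C (first-col start): C('$')=0, C('0')=1, C('1')=4, C('2')=5, C('A')=6, C('B')=8, C('C')=10
L[0]='C': occ=0, LF[0]=C('C')+0=10+0=10
L[1]='A': occ=0, LF[1]=C('A')+0=6+0=6
L[2]='0': occ=0, LF[2]=C('0')+0=1+0=1
L[3]='1': occ=0, LF[3]=C('1')+0=4+0=4
L[4]='0': occ=1, LF[4]=C('0')+1=1+1=2
L[5]='C': occ=1, LF[5]=C('C')+1=10+1=11
L[6]='B': occ=0, LF[6]=C('B')+0=8+0=8
L[7]='0': occ=2, LF[7]=C('0')+2=1+2=3
L[8]='$': occ=0, LF[8]=C('$')+0=0+0=0
L[9]='A': occ=1, LF[9]=C('A')+1=6+1=7
L[10]='C': occ=2, LF[10]=C('C')+2=10+2=12
L[11]='B': occ=1, LF[11]=C('B')+1=8+1=9
L[12]='2': occ=0, LF[12]=C('2')+0=5+0=5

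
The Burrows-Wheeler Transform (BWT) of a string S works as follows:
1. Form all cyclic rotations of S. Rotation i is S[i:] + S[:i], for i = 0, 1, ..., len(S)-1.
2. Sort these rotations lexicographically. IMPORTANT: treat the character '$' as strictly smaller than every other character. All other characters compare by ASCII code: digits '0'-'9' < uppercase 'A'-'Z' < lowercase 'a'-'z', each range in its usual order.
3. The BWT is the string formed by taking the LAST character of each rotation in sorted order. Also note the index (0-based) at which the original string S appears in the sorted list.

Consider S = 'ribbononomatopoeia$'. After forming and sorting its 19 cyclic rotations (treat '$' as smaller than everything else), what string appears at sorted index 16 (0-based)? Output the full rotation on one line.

All 19 rotations (rotation i = S[i:]+S[:i]):
  rot[0] = ribbononomatopoeia$
  rot[1] = ibbononomatopoeia$r
  rot[2] = bbononomatopoeia$ri
  rot[3] = bononomatopoeia$rib
  rot[4] = ononomatopoeia$ribb
  rot[5] = nonomatopoeia$ribbo
  rot[6] = onomatopoeia$ribbon
  rot[7] = nomatopoeia$ribbono
  rot[8] = omatopoeia$ribbonon
  rot[9] = matopoeia$ribbonono
  rot[10] = atopoeia$ribbononom
  rot[11] = topoeia$ribbononoma
  rot[12] = opoeia$ribbononomat
  rot[13] = poeia$ribbononomato
  rot[14] = oeia$ribbononomatop
  rot[15] = eia$ribbononomatopo
  rot[16] = ia$ribbononomatopoe
  rot[17] = a$ribbononomatopoei
  rot[18] = $ribbononomatopoeia
Sorted (with $ < everything):
  sorted[0] = $ribbononomatopoeia
  sorted[1] = a$ribbononomatopoei
  sorted[2] = atopoeia$ribbononom
  sorted[3] = bbononomatopoeia$ri
  sorted[4] = bononomatopoeia$rib
  sorted[5] = eia$ribbononomatopo
  sorted[6] = ia$ribbononomatopoe
  sorted[7] = ibbononomatopoeia$r
  sorted[8] = matopoeia$ribbonono
  sorted[9] = nomatopoeia$ribbono
  sorted[10] = nonomatopoeia$ribbo
  sorted[11] = oeia$ribbononomatop
  sorted[12] = omatopoeia$ribbonon
  sorted[13] = onomatopoeia$ribbon
  sorted[14] = ononomatopoeia$ribb
  sorted[15] = opoeia$ribbononomat
  sorted[16] = poeia$ribbononomato
  sorted[17] = ribbononomatopoeia$
  sorted[18] = topoeia$ribbononoma
sorted[16] = poeia$ribbononomato

Answer: poeia$ribbononomato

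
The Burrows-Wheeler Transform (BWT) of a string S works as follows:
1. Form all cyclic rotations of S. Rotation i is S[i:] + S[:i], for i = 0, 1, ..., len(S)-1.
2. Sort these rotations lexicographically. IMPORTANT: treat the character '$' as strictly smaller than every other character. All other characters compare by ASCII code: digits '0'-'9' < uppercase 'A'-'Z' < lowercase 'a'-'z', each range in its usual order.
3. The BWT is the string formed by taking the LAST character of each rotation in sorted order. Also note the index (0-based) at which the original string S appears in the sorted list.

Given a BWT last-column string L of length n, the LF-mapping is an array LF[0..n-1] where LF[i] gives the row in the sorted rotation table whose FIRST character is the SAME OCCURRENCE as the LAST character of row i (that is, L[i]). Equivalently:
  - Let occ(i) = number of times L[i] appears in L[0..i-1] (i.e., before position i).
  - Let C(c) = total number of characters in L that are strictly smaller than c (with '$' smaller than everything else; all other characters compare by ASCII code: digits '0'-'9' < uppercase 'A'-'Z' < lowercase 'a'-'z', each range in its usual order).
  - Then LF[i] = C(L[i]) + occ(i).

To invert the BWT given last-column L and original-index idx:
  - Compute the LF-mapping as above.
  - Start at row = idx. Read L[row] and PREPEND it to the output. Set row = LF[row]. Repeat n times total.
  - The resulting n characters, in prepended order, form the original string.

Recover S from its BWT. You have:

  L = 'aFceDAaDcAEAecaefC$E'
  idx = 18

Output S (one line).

Answer: eccAFADCeacEfeAaDEa$

Derivation:
LF mapping: 10 9 13 16 5 1 11 6 14 2 7 3 17 15 12 18 19 4 0 8
Walk LF starting at row 18, prepending L[row]:
  step 1: row=18, L[18]='$', prepend. Next row=LF[18]=0
  step 2: row=0, L[0]='a', prepend. Next row=LF[0]=10
  step 3: row=10, L[10]='E', prepend. Next row=LF[10]=7
  step 4: row=7, L[7]='D', prepend. Next row=LF[7]=6
  step 5: row=6, L[6]='a', prepend. Next row=LF[6]=11
  step 6: row=11, L[11]='A', prepend. Next row=LF[11]=3
  step 7: row=3, L[3]='e', prepend. Next row=LF[3]=16
  step 8: row=16, L[16]='f', prepend. Next row=LF[16]=19
  step 9: row=19, L[19]='E', prepend. Next row=LF[19]=8
  step 10: row=8, L[8]='c', prepend. Next row=LF[8]=14
  step 11: row=14, L[14]='a', prepend. Next row=LF[14]=12
  step 12: row=12, L[12]='e', prepend. Next row=LF[12]=17
  step 13: row=17, L[17]='C', prepend. Next row=LF[17]=4
  step 14: row=4, L[4]='D', prepend. Next row=LF[4]=5
  step 15: row=5, L[5]='A', prepend. Next row=LF[5]=1
  step 16: row=1, L[1]='F', prepend. Next row=LF[1]=9
  step 17: row=9, L[9]='A', prepend. Next row=LF[9]=2
  step 18: row=2, L[2]='c', prepend. Next row=LF[2]=13
  step 19: row=13, L[13]='c', prepend. Next row=LF[13]=15
  step 20: row=15, L[15]='e', prepend. Next row=LF[15]=18
Reversed output: eccAFADCeacEfeAaDEa$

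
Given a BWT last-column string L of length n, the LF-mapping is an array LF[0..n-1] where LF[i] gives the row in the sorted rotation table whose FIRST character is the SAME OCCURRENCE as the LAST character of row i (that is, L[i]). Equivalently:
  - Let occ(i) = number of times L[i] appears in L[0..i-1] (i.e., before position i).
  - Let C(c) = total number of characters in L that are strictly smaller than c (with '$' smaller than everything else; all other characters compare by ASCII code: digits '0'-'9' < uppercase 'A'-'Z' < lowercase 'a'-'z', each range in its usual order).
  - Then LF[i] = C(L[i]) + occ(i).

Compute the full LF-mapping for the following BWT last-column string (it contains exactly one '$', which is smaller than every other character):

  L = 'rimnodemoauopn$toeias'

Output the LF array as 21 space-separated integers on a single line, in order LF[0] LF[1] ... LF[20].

Char counts: '$':1, 'a':2, 'd':1, 'e':2, 'i':2, 'm':2, 'n':2, 'o':4, 'p':1, 'r':1, 's':1, 't':1, 'u':1
C (first-col start): C('$')=0, C('a')=1, C('d')=3, C('e')=4, C('i')=6, C('m')=8, C('n')=10, C('o')=12, C('p')=16, C('r')=17, C('s')=18, C('t')=19, C('u')=20
L[0]='r': occ=0, LF[0]=C('r')+0=17+0=17
L[1]='i': occ=0, LF[1]=C('i')+0=6+0=6
L[2]='m': occ=0, LF[2]=C('m')+0=8+0=8
L[3]='n': occ=0, LF[3]=C('n')+0=10+0=10
L[4]='o': occ=0, LF[4]=C('o')+0=12+0=12
L[5]='d': occ=0, LF[5]=C('d')+0=3+0=3
L[6]='e': occ=0, LF[6]=C('e')+0=4+0=4
L[7]='m': occ=1, LF[7]=C('m')+1=8+1=9
L[8]='o': occ=1, LF[8]=C('o')+1=12+1=13
L[9]='a': occ=0, LF[9]=C('a')+0=1+0=1
L[10]='u': occ=0, LF[10]=C('u')+0=20+0=20
L[11]='o': occ=2, LF[11]=C('o')+2=12+2=14
L[12]='p': occ=0, LF[12]=C('p')+0=16+0=16
L[13]='n': occ=1, LF[13]=C('n')+1=10+1=11
L[14]='$': occ=0, LF[14]=C('$')+0=0+0=0
L[15]='t': occ=0, LF[15]=C('t')+0=19+0=19
L[16]='o': occ=3, LF[16]=C('o')+3=12+3=15
L[17]='e': occ=1, LF[17]=C('e')+1=4+1=5
L[18]='i': occ=1, LF[18]=C('i')+1=6+1=7
L[19]='a': occ=1, LF[19]=C('a')+1=1+1=2
L[20]='s': occ=0, LF[20]=C('s')+0=18+0=18

Answer: 17 6 8 10 12 3 4 9 13 1 20 14 16 11 0 19 15 5 7 2 18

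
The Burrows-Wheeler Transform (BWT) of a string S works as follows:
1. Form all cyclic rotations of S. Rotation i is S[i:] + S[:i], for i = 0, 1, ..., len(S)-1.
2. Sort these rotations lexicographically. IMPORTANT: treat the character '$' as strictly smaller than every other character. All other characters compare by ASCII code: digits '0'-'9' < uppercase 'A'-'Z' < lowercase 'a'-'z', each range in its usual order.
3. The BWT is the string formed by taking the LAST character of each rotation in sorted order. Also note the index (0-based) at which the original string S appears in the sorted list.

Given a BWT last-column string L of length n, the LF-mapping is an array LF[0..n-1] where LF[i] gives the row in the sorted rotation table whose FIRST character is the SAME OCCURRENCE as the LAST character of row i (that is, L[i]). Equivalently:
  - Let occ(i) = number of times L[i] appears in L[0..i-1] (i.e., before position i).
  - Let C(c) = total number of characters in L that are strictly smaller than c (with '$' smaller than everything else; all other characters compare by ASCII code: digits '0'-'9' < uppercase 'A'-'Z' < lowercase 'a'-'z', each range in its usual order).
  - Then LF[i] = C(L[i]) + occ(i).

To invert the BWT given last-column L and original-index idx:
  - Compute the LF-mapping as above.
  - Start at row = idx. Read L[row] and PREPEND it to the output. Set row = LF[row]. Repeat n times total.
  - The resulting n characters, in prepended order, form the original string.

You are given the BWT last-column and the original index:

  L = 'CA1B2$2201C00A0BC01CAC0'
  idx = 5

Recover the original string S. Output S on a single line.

Answer: 0BACB021020CCC20AA011C$

Derivation:
LF mapping: 18 13 7 16 10 0 11 12 1 8 19 2 3 14 4 17 20 5 9 21 15 22 6
Walk LF starting at row 5, prepending L[row]:
  step 1: row=5, L[5]='$', prepend. Next row=LF[5]=0
  step 2: row=0, L[0]='C', prepend. Next row=LF[0]=18
  step 3: row=18, L[18]='1', prepend. Next row=LF[18]=9
  step 4: row=9, L[9]='1', prepend. Next row=LF[9]=8
  step 5: row=8, L[8]='0', prepend. Next row=LF[8]=1
  step 6: row=1, L[1]='A', prepend. Next row=LF[1]=13
  step 7: row=13, L[13]='A', prepend. Next row=LF[13]=14
  step 8: row=14, L[14]='0', prepend. Next row=LF[14]=4
  step 9: row=4, L[4]='2', prepend. Next row=LF[4]=10
  step 10: row=10, L[10]='C', prepend. Next row=LF[10]=19
  step 11: row=19, L[19]='C', prepend. Next row=LF[19]=21
  step 12: row=21, L[21]='C', prepend. Next row=LF[21]=22
  step 13: row=22, L[22]='0', prepend. Next row=LF[22]=6
  step 14: row=6, L[6]='2', prepend. Next row=LF[6]=11
  step 15: row=11, L[11]='0', prepend. Next row=LF[11]=2
  step 16: row=2, L[2]='1', prepend. Next row=LF[2]=7
  step 17: row=7, L[7]='2', prepend. Next row=LF[7]=12
  step 18: row=12, L[12]='0', prepend. Next row=LF[12]=3
  step 19: row=3, L[3]='B', prepend. Next row=LF[3]=16
  step 20: row=16, L[16]='C', prepend. Next row=LF[16]=20
  step 21: row=20, L[20]='A', prepend. Next row=LF[20]=15
  step 22: row=15, L[15]='B', prepend. Next row=LF[15]=17
  step 23: row=17, L[17]='0', prepend. Next row=LF[17]=5
Reversed output: 0BACB021020CCC20AA011C$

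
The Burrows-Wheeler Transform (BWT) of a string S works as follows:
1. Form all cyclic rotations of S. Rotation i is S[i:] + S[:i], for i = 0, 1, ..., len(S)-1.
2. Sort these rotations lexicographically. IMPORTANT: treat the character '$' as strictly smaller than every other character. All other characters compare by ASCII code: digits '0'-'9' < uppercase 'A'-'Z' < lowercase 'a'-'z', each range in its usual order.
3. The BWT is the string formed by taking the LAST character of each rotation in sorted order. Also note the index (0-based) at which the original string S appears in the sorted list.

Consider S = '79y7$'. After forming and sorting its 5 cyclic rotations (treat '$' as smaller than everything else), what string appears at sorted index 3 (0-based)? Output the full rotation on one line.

Answer: 9y7$7

Derivation:
All 5 rotations (rotation i = S[i:]+S[:i]):
  rot[0] = 79y7$
  rot[1] = 9y7$7
  rot[2] = y7$79
  rot[3] = 7$79y
  rot[4] = $79y7
Sorted (with $ < everything):
  sorted[0] = $79y7
  sorted[1] = 7$79y
  sorted[2] = 79y7$
  sorted[3] = 9y7$7
  sorted[4] = y7$79
sorted[3] = 9y7$7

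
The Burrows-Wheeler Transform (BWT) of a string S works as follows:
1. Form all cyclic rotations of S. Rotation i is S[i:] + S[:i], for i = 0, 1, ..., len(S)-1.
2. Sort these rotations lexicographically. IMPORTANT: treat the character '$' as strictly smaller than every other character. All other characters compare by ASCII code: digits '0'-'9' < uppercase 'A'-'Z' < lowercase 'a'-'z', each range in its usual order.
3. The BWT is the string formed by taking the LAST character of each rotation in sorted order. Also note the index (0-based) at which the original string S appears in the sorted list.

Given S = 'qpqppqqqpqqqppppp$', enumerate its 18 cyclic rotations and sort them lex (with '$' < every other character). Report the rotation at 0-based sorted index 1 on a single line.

Answer: p$qpqppqqqpqqqpppp

Derivation:
All 18 rotations (rotation i = S[i:]+S[:i]):
  rot[0] = qpqppqqqpqqqppppp$
  rot[1] = pqppqqqpqqqppppp$q
  rot[2] = qppqqqpqqqppppp$qp
  rot[3] = ppqqqpqqqppppp$qpq
  rot[4] = pqqqpqqqppppp$qpqp
  rot[5] = qqqpqqqppppp$qpqpp
  rot[6] = qqpqqqppppp$qpqppq
  rot[7] = qpqqqppppp$qpqppqq
  rot[8] = pqqqppppp$qpqppqqq
  rot[9] = qqqppppp$qpqppqqqp
  rot[10] = qqppppp$qpqppqqqpq
  rot[11] = qppppp$qpqppqqqpqq
  rot[12] = ppppp$qpqppqqqpqqq
  rot[13] = pppp$qpqppqqqpqqqp
  rot[14] = ppp$qpqppqqqpqqqpp
  rot[15] = pp$qpqppqqqpqqqppp
  rot[16] = p$qpqppqqqpqqqpppp
  rot[17] = $qpqppqqqpqqqppppp
Sorted (with $ < everything):
  sorted[0] = $qpqppqqqpqqqppppp
  sorted[1] = p$qpqppqqqpqqqpppp
  sorted[2] = pp$qpqppqqqpqqqppp
  sorted[3] = ppp$qpqppqqqpqqqpp
  sorted[4] = pppp$qpqppqqqpqqqp
  sorted[5] = ppppp$qpqppqqqpqqq
  sorted[6] = ppqqqpqqqppppp$qpq
  sorted[7] = pqppqqqpqqqppppp$q
  sorted[8] = pqqqppppp$qpqppqqq
  sorted[9] = pqqqpqqqppppp$qpqp
  sorted[10] = qppppp$qpqppqqqpqq
  sorted[11] = qppqqqpqqqppppp$qp
  sorted[12] = qpqppqqqpqqqppppp$
  sorted[13] = qpqqqppppp$qpqppqq
  sorted[14] = qqppppp$qpqppqqqpq
  sorted[15] = qqpqqqppppp$qpqppq
  sorted[16] = qqqppppp$qpqppqqqp
  sorted[17] = qqqpqqqppppp$qpqpp
sorted[1] = p$qpqppqqqpqqqpppp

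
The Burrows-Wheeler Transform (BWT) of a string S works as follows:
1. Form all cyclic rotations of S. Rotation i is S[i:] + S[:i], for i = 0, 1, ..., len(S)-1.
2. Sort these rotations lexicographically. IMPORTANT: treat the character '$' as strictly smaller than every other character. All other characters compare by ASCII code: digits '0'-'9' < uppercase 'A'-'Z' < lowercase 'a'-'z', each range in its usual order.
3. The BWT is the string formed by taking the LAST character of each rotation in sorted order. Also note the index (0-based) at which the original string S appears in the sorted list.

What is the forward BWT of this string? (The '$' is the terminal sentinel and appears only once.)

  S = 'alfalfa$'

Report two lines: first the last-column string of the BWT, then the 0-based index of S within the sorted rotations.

Answer: aff$llaa
3

Derivation:
All 8 rotations (rotation i = S[i:]+S[:i]):
  rot[0] = alfalfa$
  rot[1] = lfalfa$a
  rot[2] = falfa$al
  rot[3] = alfa$alf
  rot[4] = lfa$alfa
  rot[5] = fa$alfal
  rot[6] = a$alfalf
  rot[7] = $alfalfa
Sorted (with $ < everything):
  sorted[0] = $alfalfa  (last char: 'a')
  sorted[1] = a$alfalf  (last char: 'f')
  sorted[2] = alfa$alf  (last char: 'f')
  sorted[3] = alfalfa$  (last char: '$')
  sorted[4] = fa$alfal  (last char: 'l')
  sorted[5] = falfa$al  (last char: 'l')
  sorted[6] = lfa$alfa  (last char: 'a')
  sorted[7] = lfalfa$a  (last char: 'a')
Last column: aff$llaa
Original string S is at sorted index 3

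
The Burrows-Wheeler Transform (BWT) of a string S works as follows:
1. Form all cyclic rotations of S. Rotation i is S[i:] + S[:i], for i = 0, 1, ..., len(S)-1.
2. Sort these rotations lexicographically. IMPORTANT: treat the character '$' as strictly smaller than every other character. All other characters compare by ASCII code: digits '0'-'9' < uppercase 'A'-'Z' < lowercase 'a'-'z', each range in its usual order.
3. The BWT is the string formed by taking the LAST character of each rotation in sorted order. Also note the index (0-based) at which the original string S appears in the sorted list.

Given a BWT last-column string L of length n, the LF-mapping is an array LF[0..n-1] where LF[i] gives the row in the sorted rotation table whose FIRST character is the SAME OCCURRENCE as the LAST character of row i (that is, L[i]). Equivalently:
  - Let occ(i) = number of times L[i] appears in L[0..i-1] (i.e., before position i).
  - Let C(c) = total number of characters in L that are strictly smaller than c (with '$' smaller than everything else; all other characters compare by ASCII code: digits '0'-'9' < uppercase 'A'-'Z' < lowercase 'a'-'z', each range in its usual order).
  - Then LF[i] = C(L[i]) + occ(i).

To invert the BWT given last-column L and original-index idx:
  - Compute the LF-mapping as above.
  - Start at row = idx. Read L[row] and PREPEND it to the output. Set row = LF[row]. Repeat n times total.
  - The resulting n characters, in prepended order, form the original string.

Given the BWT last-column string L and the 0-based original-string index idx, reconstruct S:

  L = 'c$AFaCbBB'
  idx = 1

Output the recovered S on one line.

Answer: ABbaCFBc$

Derivation:
LF mapping: 8 0 1 5 6 4 7 2 3
Walk LF starting at row 1, prepending L[row]:
  step 1: row=1, L[1]='$', prepend. Next row=LF[1]=0
  step 2: row=0, L[0]='c', prepend. Next row=LF[0]=8
  step 3: row=8, L[8]='B', prepend. Next row=LF[8]=3
  step 4: row=3, L[3]='F', prepend. Next row=LF[3]=5
  step 5: row=5, L[5]='C', prepend. Next row=LF[5]=4
  step 6: row=4, L[4]='a', prepend. Next row=LF[4]=6
  step 7: row=6, L[6]='b', prepend. Next row=LF[6]=7
  step 8: row=7, L[7]='B', prepend. Next row=LF[7]=2
  step 9: row=2, L[2]='A', prepend. Next row=LF[2]=1
Reversed output: ABbaCFBc$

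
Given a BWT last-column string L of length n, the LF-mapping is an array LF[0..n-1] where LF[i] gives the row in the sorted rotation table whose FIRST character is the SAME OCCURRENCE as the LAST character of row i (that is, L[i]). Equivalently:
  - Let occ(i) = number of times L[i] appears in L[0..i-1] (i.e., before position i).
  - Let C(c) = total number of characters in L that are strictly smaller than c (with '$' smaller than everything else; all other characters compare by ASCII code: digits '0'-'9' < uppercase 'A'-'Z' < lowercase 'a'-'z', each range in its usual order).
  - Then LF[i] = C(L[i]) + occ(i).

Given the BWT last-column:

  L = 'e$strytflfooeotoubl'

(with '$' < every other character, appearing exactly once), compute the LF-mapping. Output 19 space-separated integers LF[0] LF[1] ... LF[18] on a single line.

Char counts: '$':1, 'b':1, 'e':2, 'f':2, 'l':2, 'o':4, 'r':1, 's':1, 't':3, 'u':1, 'y':1
C (first-col start): C('$')=0, C('b')=1, C('e')=2, C('f')=4, C('l')=6, C('o')=8, C('r')=12, C('s')=13, C('t')=14, C('u')=17, C('y')=18
L[0]='e': occ=0, LF[0]=C('e')+0=2+0=2
L[1]='$': occ=0, LF[1]=C('$')+0=0+0=0
L[2]='s': occ=0, LF[2]=C('s')+0=13+0=13
L[3]='t': occ=0, LF[3]=C('t')+0=14+0=14
L[4]='r': occ=0, LF[4]=C('r')+0=12+0=12
L[5]='y': occ=0, LF[5]=C('y')+0=18+0=18
L[6]='t': occ=1, LF[6]=C('t')+1=14+1=15
L[7]='f': occ=0, LF[7]=C('f')+0=4+0=4
L[8]='l': occ=0, LF[8]=C('l')+0=6+0=6
L[9]='f': occ=1, LF[9]=C('f')+1=4+1=5
L[10]='o': occ=0, LF[10]=C('o')+0=8+0=8
L[11]='o': occ=1, LF[11]=C('o')+1=8+1=9
L[12]='e': occ=1, LF[12]=C('e')+1=2+1=3
L[13]='o': occ=2, LF[13]=C('o')+2=8+2=10
L[14]='t': occ=2, LF[14]=C('t')+2=14+2=16
L[15]='o': occ=3, LF[15]=C('o')+3=8+3=11
L[16]='u': occ=0, LF[16]=C('u')+0=17+0=17
L[17]='b': occ=0, LF[17]=C('b')+0=1+0=1
L[18]='l': occ=1, LF[18]=C('l')+1=6+1=7

Answer: 2 0 13 14 12 18 15 4 6 5 8 9 3 10 16 11 17 1 7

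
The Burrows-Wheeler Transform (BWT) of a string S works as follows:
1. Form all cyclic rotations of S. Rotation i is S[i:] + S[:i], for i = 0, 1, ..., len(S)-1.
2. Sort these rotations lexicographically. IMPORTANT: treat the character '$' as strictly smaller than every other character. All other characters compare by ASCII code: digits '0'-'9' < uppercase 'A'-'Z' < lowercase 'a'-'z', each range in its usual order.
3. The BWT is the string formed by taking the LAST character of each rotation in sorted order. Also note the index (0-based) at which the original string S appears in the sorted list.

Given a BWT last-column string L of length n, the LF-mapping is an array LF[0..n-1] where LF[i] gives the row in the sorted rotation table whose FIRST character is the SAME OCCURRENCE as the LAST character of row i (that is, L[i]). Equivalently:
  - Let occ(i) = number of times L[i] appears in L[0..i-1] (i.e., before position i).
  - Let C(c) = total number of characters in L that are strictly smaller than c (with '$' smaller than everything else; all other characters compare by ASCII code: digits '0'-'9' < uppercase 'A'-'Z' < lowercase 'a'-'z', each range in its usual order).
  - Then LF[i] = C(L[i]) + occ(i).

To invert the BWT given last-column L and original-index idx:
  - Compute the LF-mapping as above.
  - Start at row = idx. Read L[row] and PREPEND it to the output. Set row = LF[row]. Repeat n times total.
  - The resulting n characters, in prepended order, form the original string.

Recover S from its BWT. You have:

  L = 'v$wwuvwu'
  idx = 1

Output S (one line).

LF mapping: 3 0 5 6 1 4 7 2
Walk LF starting at row 1, prepending L[row]:
  step 1: row=1, L[1]='$', prepend. Next row=LF[1]=0
  step 2: row=0, L[0]='v', prepend. Next row=LF[0]=3
  step 3: row=3, L[3]='w', prepend. Next row=LF[3]=6
  step 4: row=6, L[6]='w', prepend. Next row=LF[6]=7
  step 5: row=7, L[7]='u', prepend. Next row=LF[7]=2
  step 6: row=2, L[2]='w', prepend. Next row=LF[2]=5
  step 7: row=5, L[5]='v', prepend. Next row=LF[5]=4
  step 8: row=4, L[4]='u', prepend. Next row=LF[4]=1
Reversed output: uvwuwwv$

Answer: uvwuwwv$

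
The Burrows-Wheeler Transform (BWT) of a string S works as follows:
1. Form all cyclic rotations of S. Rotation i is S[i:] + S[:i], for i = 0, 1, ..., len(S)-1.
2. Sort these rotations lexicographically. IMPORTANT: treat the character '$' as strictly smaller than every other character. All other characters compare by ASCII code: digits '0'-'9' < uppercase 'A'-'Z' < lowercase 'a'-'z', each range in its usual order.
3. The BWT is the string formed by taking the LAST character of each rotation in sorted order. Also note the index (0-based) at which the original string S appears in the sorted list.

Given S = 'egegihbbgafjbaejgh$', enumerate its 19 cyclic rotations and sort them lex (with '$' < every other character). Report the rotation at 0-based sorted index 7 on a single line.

Answer: egihbbgafjbaejgh$eg

Derivation:
All 19 rotations (rotation i = S[i:]+S[:i]):
  rot[0] = egegihbbgafjbaejgh$
  rot[1] = gegihbbgafjbaejgh$e
  rot[2] = egihbbgafjbaejgh$eg
  rot[3] = gihbbgafjbaejgh$ege
  rot[4] = ihbbgafjbaejgh$egeg
  rot[5] = hbbgafjbaejgh$egegi
  rot[6] = bbgafjbaejgh$egegih
  rot[7] = bgafjbaejgh$egegihb
  rot[8] = gafjbaejgh$egegihbb
  rot[9] = afjbaejgh$egegihbbg
  rot[10] = fjbaejgh$egegihbbga
  rot[11] = jbaejgh$egegihbbgaf
  rot[12] = baejgh$egegihbbgafj
  rot[13] = aejgh$egegihbbgafjb
  rot[14] = ejgh$egegihbbgafjba
  rot[15] = jgh$egegihbbgafjbae
  rot[16] = gh$egegihbbgafjbaej
  rot[17] = h$egegihbbgafjbaejg
  rot[18] = $egegihbbgafjbaejgh
Sorted (with $ < everything):
  sorted[0] = $egegihbbgafjbaejgh
  sorted[1] = aejgh$egegihbbgafjb
  sorted[2] = afjbaejgh$egegihbbg
  sorted[3] = baejgh$egegihbbgafj
  sorted[4] = bbgafjbaejgh$egegih
  sorted[5] = bgafjbaejgh$egegihb
  sorted[6] = egegihbbgafjbaejgh$
  sorted[7] = egihbbgafjbaejgh$eg
  sorted[8] = ejgh$egegihbbgafjba
  sorted[9] = fjbaejgh$egegihbbga
  sorted[10] = gafjbaejgh$egegihbb
  sorted[11] = gegihbbgafjbaejgh$e
  sorted[12] = gh$egegihbbgafjbaej
  sorted[13] = gihbbgafjbaejgh$ege
  sorted[14] = h$egegihbbgafjbaejg
  sorted[15] = hbbgafjbaejgh$egegi
  sorted[16] = ihbbgafjbaejgh$egeg
  sorted[17] = jbaejgh$egegihbbgaf
  sorted[18] = jgh$egegihbbgafjbae
sorted[7] = egihbbgafjbaejgh$eg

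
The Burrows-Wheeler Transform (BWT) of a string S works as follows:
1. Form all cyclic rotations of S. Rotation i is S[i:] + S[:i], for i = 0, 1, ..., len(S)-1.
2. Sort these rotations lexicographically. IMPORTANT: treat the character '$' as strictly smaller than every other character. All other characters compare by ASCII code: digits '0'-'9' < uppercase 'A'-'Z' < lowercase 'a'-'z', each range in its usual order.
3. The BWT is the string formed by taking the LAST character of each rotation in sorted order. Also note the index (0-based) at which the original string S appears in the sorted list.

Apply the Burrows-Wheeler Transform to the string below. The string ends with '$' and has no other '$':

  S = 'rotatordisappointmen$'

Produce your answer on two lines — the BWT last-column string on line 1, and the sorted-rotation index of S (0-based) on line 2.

Answer: nstrmodteiptrpao$iona
16

Derivation:
All 21 rotations (rotation i = S[i:]+S[:i]):
  rot[0] = rotatordisappointmen$
  rot[1] = otatordisappointmen$r
  rot[2] = tatordisappointmen$ro
  rot[3] = atordisappointmen$rot
  rot[4] = tordisappointmen$rota
  rot[5] = ordisappointmen$rotat
  rot[6] = rdisappointmen$rotato
  rot[7] = disappointmen$rotator
  rot[8] = isappointmen$rotatord
  rot[9] = sappointmen$rotatordi
  rot[10] = appointmen$rotatordis
  rot[11] = ppointmen$rotatordisa
  rot[12] = pointmen$rotatordisap
  rot[13] = ointmen$rotatordisapp
  rot[14] = intmen$rotatordisappo
  rot[15] = ntmen$rotatordisappoi
  rot[16] = tmen$rotatordisappoin
  rot[17] = men$rotatordisappoint
  rot[18] = en$rotatordisappointm
  rot[19] = n$rotatordisappointme
  rot[20] = $rotatordisappointmen
Sorted (with $ < everything):
  sorted[0] = $rotatordisappointmen  (last char: 'n')
  sorted[1] = appointmen$rotatordis  (last char: 's')
  sorted[2] = atordisappointmen$rot  (last char: 't')
  sorted[3] = disappointmen$rotator  (last char: 'r')
  sorted[4] = en$rotatordisappointm  (last char: 'm')
  sorted[5] = intmen$rotatordisappo  (last char: 'o')
  sorted[6] = isappointmen$rotatord  (last char: 'd')
  sorted[7] = men$rotatordisappoint  (last char: 't')
  sorted[8] = n$rotatordisappointme  (last char: 'e')
  sorted[9] = ntmen$rotatordisappoi  (last char: 'i')
  sorted[10] = ointmen$rotatordisapp  (last char: 'p')
  sorted[11] = ordisappointmen$rotat  (last char: 't')
  sorted[12] = otatordisappointmen$r  (last char: 'r')
  sorted[13] = pointmen$rotatordisap  (last char: 'p')
  sorted[14] = ppointmen$rotatordisa  (last char: 'a')
  sorted[15] = rdisappointmen$rotato  (last char: 'o')
  sorted[16] = rotatordisappointmen$  (last char: '$')
  sorted[17] = sappointmen$rotatordi  (last char: 'i')
  sorted[18] = tatordisappointmen$ro  (last char: 'o')
  sorted[19] = tmen$rotatordisappoin  (last char: 'n')
  sorted[20] = tordisappointmen$rota  (last char: 'a')
Last column: nstrmodteiptrpao$iona
Original string S is at sorted index 16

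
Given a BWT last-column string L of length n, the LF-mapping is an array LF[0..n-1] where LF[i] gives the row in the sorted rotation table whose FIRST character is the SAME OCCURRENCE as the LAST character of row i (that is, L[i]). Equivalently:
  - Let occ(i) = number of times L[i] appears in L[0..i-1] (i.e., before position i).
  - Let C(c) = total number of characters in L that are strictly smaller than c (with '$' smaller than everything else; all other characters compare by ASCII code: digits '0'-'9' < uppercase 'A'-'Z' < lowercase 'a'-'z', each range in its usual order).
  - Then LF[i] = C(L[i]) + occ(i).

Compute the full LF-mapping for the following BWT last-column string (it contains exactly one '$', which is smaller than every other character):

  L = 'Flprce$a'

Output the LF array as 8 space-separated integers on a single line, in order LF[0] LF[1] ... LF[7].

Answer: 1 5 6 7 3 4 0 2

Derivation:
Char counts: '$':1, 'F':1, 'a':1, 'c':1, 'e':1, 'l':1, 'p':1, 'r':1
C (first-col start): C('$')=0, C('F')=1, C('a')=2, C('c')=3, C('e')=4, C('l')=5, C('p')=6, C('r')=7
L[0]='F': occ=0, LF[0]=C('F')+0=1+0=1
L[1]='l': occ=0, LF[1]=C('l')+0=5+0=5
L[2]='p': occ=0, LF[2]=C('p')+0=6+0=6
L[3]='r': occ=0, LF[3]=C('r')+0=7+0=7
L[4]='c': occ=0, LF[4]=C('c')+0=3+0=3
L[5]='e': occ=0, LF[5]=C('e')+0=4+0=4
L[6]='$': occ=0, LF[6]=C('$')+0=0+0=0
L[7]='a': occ=0, LF[7]=C('a')+0=2+0=2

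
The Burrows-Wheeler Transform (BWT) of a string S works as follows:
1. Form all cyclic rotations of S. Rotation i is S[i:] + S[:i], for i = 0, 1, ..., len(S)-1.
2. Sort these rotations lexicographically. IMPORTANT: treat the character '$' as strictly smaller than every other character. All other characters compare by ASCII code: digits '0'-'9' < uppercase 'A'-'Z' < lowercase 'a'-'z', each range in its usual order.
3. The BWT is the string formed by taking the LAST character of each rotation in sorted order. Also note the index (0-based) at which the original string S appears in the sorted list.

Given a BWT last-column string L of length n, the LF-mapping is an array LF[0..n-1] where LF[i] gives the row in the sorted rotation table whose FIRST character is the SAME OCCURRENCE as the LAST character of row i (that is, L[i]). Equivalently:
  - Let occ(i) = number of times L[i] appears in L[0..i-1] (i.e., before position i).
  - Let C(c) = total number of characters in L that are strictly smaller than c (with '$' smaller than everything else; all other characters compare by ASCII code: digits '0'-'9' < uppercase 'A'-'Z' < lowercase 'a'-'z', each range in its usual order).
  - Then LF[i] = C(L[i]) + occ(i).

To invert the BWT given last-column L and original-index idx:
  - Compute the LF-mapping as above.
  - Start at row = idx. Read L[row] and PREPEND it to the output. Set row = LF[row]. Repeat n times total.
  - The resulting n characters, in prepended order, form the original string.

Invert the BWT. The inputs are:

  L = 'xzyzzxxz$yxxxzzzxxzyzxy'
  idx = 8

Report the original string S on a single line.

LF mapping: 1 14 10 15 16 2 3 17 0 11 4 5 6 18 19 20 7 8 21 12 22 9 13
Walk LF starting at row 8, prepending L[row]:
  step 1: row=8, L[8]='$', prepend. Next row=LF[8]=0
  step 2: row=0, L[0]='x', prepend. Next row=LF[0]=1
  step 3: row=1, L[1]='z', prepend. Next row=LF[1]=14
  step 4: row=14, L[14]='z', prepend. Next row=LF[14]=19
  step 5: row=19, L[19]='y', prepend. Next row=LF[19]=12
  step 6: row=12, L[12]='x', prepend. Next row=LF[12]=6
  step 7: row=6, L[6]='x', prepend. Next row=LF[6]=3
  step 8: row=3, L[3]='z', prepend. Next row=LF[3]=15
  step 9: row=15, L[15]='z', prepend. Next row=LF[15]=20
  step 10: row=20, L[20]='z', prepend. Next row=LF[20]=22
  step 11: row=22, L[22]='y', prepend. Next row=LF[22]=13
  step 12: row=13, L[13]='z', prepend. Next row=LF[13]=18
  step 13: row=18, L[18]='z', prepend. Next row=LF[18]=21
  step 14: row=21, L[21]='x', prepend. Next row=LF[21]=9
  step 15: row=9, L[9]='y', prepend. Next row=LF[9]=11
  step 16: row=11, L[11]='x', prepend. Next row=LF[11]=5
  step 17: row=5, L[5]='x', prepend. Next row=LF[5]=2
  step 18: row=2, L[2]='y', prepend. Next row=LF[2]=10
  step 19: row=10, L[10]='x', prepend. Next row=LF[10]=4
  step 20: row=4, L[4]='z', prepend. Next row=LF[4]=16
  step 21: row=16, L[16]='x', prepend. Next row=LF[16]=7
  step 22: row=7, L[7]='z', prepend. Next row=LF[7]=17
  step 23: row=17, L[17]='x', prepend. Next row=LF[17]=8
Reversed output: xzxzxyxxyxzzyzzzxxyzzx$

Answer: xzxzxyxxyxzzyzzzxxyzzx$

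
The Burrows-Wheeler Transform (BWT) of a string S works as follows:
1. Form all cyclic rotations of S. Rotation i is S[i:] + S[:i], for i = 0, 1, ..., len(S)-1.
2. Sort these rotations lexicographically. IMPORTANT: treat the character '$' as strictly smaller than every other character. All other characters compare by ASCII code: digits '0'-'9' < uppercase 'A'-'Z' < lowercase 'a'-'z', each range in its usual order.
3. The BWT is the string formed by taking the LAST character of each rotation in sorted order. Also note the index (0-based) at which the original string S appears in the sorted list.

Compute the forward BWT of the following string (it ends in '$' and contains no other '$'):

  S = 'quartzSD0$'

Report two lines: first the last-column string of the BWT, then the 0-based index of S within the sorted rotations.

All 10 rotations (rotation i = S[i:]+S[:i]):
  rot[0] = quartzSD0$
  rot[1] = uartzSD0$q
  rot[2] = artzSD0$qu
  rot[3] = rtzSD0$qua
  rot[4] = tzSD0$quar
  rot[5] = zSD0$quart
  rot[6] = SD0$quartz
  rot[7] = D0$quartzS
  rot[8] = 0$quartzSD
  rot[9] = $quartzSD0
Sorted (with $ < everything):
  sorted[0] = $quartzSD0  (last char: '0')
  sorted[1] = 0$quartzSD  (last char: 'D')
  sorted[2] = D0$quartzS  (last char: 'S')
  sorted[3] = SD0$quartz  (last char: 'z')
  sorted[4] = artzSD0$qu  (last char: 'u')
  sorted[5] = quartzSD0$  (last char: '$')
  sorted[6] = rtzSD0$qua  (last char: 'a')
  sorted[7] = tzSD0$quar  (last char: 'r')
  sorted[8] = uartzSD0$q  (last char: 'q')
  sorted[9] = zSD0$quart  (last char: 't')
Last column: 0DSzu$arqt
Original string S is at sorted index 5

Answer: 0DSzu$arqt
5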